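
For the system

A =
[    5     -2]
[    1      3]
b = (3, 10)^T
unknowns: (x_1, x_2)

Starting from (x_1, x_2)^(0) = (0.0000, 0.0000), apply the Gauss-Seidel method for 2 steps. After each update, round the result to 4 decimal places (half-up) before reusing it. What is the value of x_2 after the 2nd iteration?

Iteration 1:
  x_1 = (3 - (-2)·0.0000) / (5) = 0.6000
  x_2 = (10 - (1)·0.6000) / (3) = 3.1333
Iteration 2:
  x_1 = (3 - (-2)·3.1333) / (5) = 1.8533
  x_2 = (10 - (1)·1.8533) / (3) = 2.7156

2.7156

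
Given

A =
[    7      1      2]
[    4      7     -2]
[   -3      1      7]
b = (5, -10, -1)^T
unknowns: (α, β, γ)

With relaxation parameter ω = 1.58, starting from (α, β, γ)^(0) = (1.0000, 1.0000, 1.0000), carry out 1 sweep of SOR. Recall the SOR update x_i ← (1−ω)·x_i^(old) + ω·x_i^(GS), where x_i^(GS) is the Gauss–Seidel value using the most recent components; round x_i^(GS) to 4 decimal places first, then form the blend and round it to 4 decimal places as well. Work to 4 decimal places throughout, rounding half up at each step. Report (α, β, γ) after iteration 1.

Iteration 1:
  α: GS value = (5 - (1)·1.0000 - (2)·1.0000) / (7) = 0.2857;  α ← (1−ω)·1.0000 + ω·0.2857 = -0.1286
  β: GS value = (-10 - (4)·-0.1286 - (-2)·1.0000) / (7) = -1.0694;  β ← (1−ω)·1.0000 + ω·-1.0694 = -2.2697
  γ: GS value = (-1 - (-3)·-0.1286 - (1)·-2.2697) / (7) = 0.1263;  γ ← (1−ω)·1.0000 + ω·0.1263 = -0.3804

(-0.1286, -2.2697, -0.3804)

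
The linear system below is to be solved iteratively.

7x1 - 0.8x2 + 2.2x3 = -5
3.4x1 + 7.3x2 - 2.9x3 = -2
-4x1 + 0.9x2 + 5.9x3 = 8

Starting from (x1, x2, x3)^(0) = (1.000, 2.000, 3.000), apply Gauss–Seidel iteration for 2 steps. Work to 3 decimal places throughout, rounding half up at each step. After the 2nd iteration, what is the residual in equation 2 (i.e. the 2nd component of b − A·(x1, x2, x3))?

Iteration 1:
  x1 = (-5 - (-0.8)·2.000 - (2.2)·3.000) / (7) = -1.429
  x2 = (-2 - (3.4)·-1.429 - (-2.9)·3.000) / (7.3) = 1.583
  x3 = (8 - (-4)·-1.429 - (0.9)·1.583) / (5.9) = 0.146
Iteration 2:
  x1 = (-5 - (-0.8)·1.583 - (2.2)·0.146) / (7) = -0.579
  x2 = (-2 - (3.4)·-0.579 - (-2.9)·0.146) / (7.3) = 0.054
  x3 = (8 - (-4)·-0.579 - (0.9)·0.054) / (5.9) = 0.955
Residual b − A·x = (-3.005, 2.344, 0.001)

2.344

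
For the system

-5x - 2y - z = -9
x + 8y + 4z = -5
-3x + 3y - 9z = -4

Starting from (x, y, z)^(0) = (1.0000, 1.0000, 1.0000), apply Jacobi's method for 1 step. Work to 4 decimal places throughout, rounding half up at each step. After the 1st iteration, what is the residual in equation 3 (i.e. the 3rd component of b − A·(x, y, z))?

7.3496

Iteration 1:
  x = (-9 - (-2)·1.0000 - (-1)·1.0000) / (-5) = 1.2000
  y = (-5 - (1)·1.0000 - (4)·1.0000) / (8) = -1.2500
  z = (-4 - (-3)·1.0000 - (3)·1.0000) / (-9) = 0.4444
Residual b − A·x = (-5.0556, 2.0224, 7.3496)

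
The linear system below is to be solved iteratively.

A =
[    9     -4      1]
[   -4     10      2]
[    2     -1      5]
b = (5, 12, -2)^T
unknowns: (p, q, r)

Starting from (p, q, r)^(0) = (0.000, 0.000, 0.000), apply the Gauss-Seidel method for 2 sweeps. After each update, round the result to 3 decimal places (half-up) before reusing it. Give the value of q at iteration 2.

Iteration 1:
  p = (5 - (-4)·0.000 - (1)·0.000) / (9) = 0.556
  q = (12 - (-4)·0.556 - (2)·0.000) / (10) = 1.422
  r = (-2 - (2)·0.556 - (-1)·1.422) / (5) = -0.338
Iteration 2:
  p = (5 - (-4)·1.422 - (1)·-0.338) / (9) = 1.225
  q = (12 - (-4)·1.225 - (2)·-0.338) / (10) = 1.758
  r = (-2 - (2)·1.225 - (-1)·1.758) / (5) = -0.538

1.758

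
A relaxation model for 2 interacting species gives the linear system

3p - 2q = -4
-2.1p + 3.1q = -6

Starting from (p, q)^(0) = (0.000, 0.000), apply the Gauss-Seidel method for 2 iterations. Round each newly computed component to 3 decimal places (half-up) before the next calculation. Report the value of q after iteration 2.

-4.120

Iteration 1:
  p = (-4 - (-2)·0.000) / (3) = -1.333
  q = (-6 - (-2.1)·-1.333) / (3.1) = -2.838
Iteration 2:
  p = (-4 - (-2)·-2.838) / (3) = -3.225
  q = (-6 - (-2.1)·-3.225) / (3.1) = -4.120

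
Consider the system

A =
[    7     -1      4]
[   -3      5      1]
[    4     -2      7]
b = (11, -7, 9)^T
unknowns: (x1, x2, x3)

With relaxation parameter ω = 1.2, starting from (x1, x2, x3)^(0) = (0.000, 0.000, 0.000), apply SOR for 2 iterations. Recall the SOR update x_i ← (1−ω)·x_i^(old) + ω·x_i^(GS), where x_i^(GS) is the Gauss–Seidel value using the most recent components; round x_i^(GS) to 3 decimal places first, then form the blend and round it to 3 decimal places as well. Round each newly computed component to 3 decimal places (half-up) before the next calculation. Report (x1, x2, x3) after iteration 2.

Iteration 1:
  x1: GS value = (11 - (-1)·0.000 - (4)·0.000) / (7) = 1.571;  x1 ← (1−ω)·0.000 + ω·1.571 = 1.885
  x2: GS value = (-7 - (-3)·1.885 - (1)·0.000) / (5) = -0.269;  x2 ← (1−ω)·0.000 + ω·-0.269 = -0.323
  x3: GS value = (9 - (4)·1.885 - (-2)·-0.323) / (7) = 0.116;  x3 ← (1−ω)·0.000 + ω·0.116 = 0.139
Iteration 2:
  x1: GS value = (11 - (-1)·-0.323 - (4)·0.139) / (7) = 1.446;  x1 ← (1−ω)·1.885 + ω·1.446 = 1.358
  x2: GS value = (-7 - (-3)·1.358 - (1)·0.139) / (5) = -0.613;  x2 ← (1−ω)·-0.323 + ω·-0.613 = -0.671
  x3: GS value = (9 - (4)·1.358 - (-2)·-0.671) / (7) = 0.318;  x3 ← (1−ω)·0.139 + ω·0.318 = 0.354

(1.358, -0.671, 0.354)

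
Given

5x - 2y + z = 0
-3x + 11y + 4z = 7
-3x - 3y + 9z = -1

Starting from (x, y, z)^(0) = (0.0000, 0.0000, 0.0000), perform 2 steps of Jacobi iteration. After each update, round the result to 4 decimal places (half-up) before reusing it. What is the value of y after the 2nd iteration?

0.6768

Iteration 1:
  x = (0 - (-2)·0.0000 - (1)·0.0000) / (5) = 0.0000
  y = (7 - (-3)·0.0000 - (4)·0.0000) / (11) = 0.6364
  z = (-1 - (-3)·0.0000 - (-3)·0.0000) / (9) = -0.1111
Iteration 2:
  x = (0 - (-2)·0.6364 - (1)·-0.1111) / (5) = 0.2768
  y = (7 - (-3)·0.0000 - (4)·-0.1111) / (11) = 0.6768
  z = (-1 - (-3)·0.0000 - (-3)·0.6364) / (9) = 0.1010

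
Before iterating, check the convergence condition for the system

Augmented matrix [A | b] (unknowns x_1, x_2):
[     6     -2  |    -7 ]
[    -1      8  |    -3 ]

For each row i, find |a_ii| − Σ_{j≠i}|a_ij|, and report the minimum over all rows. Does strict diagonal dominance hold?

row 1: |6| − (2) = 4
row 2: |8| − (1) = 7
minimum over rows = 4 → strictly diagonally dominant (convergence guaranteed)

4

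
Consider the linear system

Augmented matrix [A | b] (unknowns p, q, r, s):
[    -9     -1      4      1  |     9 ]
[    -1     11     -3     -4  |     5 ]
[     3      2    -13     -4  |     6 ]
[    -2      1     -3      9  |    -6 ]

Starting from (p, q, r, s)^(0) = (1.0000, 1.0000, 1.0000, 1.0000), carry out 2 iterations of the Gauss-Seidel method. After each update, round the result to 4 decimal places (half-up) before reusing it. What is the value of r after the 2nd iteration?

Iteration 1:
  p = (9 - (-1)·1.0000 - (4)·1.0000 - (1)·1.0000) / (-9) = -0.5556
  q = (5 - (-1)·-0.5556 - (-3)·1.0000 - (-4)·1.0000) / (11) = 1.0404
  r = (6 - (3)·-0.5556 - (2)·1.0404 - (-4)·1.0000) / (-13) = -0.7374
  s = (-6 - (-2)·-0.5556 - (1)·1.0404 - (-3)·-0.7374) / (9) = -1.1515
Iteration 2:
  p = (9 - (-1)·1.0404 - (4)·-0.7374 - (1)·-1.1515) / (-9) = -1.5713
  q = (5 - (-1)·-1.5713 - (-3)·-0.7374 - (-4)·-1.1515) / (11) = -0.3081
  r = (6 - (3)·-1.5713 - (2)·-0.3081 - (-4)·-1.1515) / (-13) = -0.5172
  s = (-6 - (-2)·-1.5713 - (1)·-0.3081 - (-3)·-0.5172) / (9) = -1.1540

-0.5172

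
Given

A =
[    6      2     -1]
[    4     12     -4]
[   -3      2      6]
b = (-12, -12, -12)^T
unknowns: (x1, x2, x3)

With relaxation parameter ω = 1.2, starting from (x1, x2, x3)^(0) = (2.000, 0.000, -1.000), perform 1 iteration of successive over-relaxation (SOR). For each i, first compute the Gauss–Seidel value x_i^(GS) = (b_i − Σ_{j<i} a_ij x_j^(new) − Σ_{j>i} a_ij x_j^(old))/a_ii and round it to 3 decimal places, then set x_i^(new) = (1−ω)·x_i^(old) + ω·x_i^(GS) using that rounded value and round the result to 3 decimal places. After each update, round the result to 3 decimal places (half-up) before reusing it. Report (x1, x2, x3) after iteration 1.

(-3.000, -0.400, -3.840)

Iteration 1:
  x1: GS value = (-12 - (2)·0.000 - (-1)·-1.000) / (6) = -2.167;  x1 ← (1−ω)·2.000 + ω·-2.167 = -3.000
  x2: GS value = (-12 - (4)·-3.000 - (-4)·-1.000) / (12) = -0.333;  x2 ← (1−ω)·0.000 + ω·-0.333 = -0.400
  x3: GS value = (-12 - (-3)·-3.000 - (2)·-0.400) / (6) = -3.367;  x3 ← (1−ω)·-1.000 + ω·-3.367 = -3.840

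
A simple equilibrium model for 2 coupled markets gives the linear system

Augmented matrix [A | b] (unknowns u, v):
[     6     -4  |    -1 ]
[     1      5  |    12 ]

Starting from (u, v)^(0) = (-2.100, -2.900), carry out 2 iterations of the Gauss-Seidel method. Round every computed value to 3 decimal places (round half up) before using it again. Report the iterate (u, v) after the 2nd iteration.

(1.713, 2.057)

Iteration 1:
  u = (-1 - (-4)·-2.900) / (6) = -2.100
  v = (12 - (1)·-2.100) / (5) = 2.820
Iteration 2:
  u = (-1 - (-4)·2.820) / (6) = 1.713
  v = (12 - (1)·1.713) / (5) = 2.057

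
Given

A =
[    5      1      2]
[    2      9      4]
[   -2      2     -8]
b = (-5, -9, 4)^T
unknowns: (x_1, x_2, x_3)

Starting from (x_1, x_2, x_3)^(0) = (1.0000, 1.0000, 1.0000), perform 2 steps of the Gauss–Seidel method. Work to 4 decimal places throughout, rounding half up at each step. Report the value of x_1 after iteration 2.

-0.6333

Iteration 1:
  x_1 = (-5 - (1)·1.0000 - (2)·1.0000) / (5) = -1.6000
  x_2 = (-9 - (2)·-1.6000 - (4)·1.0000) / (9) = -1.0889
  x_3 = (4 - (-2)·-1.6000 - (2)·-1.0889) / (-8) = -0.3722
Iteration 2:
  x_1 = (-5 - (1)·-1.0889 - (2)·-0.3722) / (5) = -0.6333
  x_2 = (-9 - (2)·-0.6333 - (4)·-0.3722) / (9) = -0.6938
  x_3 = (4 - (-2)·-0.6333 - (2)·-0.6938) / (-8) = -0.5151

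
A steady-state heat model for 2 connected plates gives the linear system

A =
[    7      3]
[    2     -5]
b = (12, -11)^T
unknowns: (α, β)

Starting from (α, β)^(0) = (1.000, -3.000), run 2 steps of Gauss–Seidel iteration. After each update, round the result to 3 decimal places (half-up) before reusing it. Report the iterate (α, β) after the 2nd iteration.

Iteration 1:
  α = (12 - (3)·-3.000) / (7) = 3.000
  β = (-11 - (2)·3.000) / (-5) = 3.400
Iteration 2:
  α = (12 - (3)·3.400) / (7) = 0.257
  β = (-11 - (2)·0.257) / (-5) = 2.303

(0.257, 2.303)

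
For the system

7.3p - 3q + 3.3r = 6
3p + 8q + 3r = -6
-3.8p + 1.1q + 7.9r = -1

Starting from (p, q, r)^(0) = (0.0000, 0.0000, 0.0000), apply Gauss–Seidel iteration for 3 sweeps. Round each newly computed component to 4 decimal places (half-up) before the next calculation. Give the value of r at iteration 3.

0.1813

Iteration 1:
  p = (6 - (-3)·0.0000 - (3.3)·0.0000) / (7.3) = 0.8219
  q = (-6 - (3)·0.8219 - (3)·0.0000) / (8) = -1.0582
  r = (-1 - (-3.8)·0.8219 - (1.1)·-1.0582) / (7.9) = 0.4161
Iteration 2:
  p = (6 - (-3)·-1.0582 - (3.3)·0.4161) / (7.3) = 0.1989
  q = (-6 - (3)·0.1989 - (3)·0.4161) / (8) = -0.9806
  r = (-1 - (-3.8)·0.1989 - (1.1)·-0.9806) / (7.9) = 0.1056
Iteration 3:
  p = (6 - (-3)·-0.9806 - (3.3)·0.1056) / (7.3) = 0.3712
  q = (-6 - (3)·0.3712 - (3)·0.1056) / (8) = -0.9288
  r = (-1 - (-3.8)·0.3712 - (1.1)·-0.9288) / (7.9) = 0.1813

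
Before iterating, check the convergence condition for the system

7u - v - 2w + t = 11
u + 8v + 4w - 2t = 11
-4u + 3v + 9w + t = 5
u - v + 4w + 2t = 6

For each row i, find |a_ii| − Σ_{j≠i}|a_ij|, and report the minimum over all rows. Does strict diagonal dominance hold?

-4

row 1: |7| − (1+2+1) = 3
row 2: |8| − (1+4+2) = 1
row 3: |9| − (4+3+1) = 1
row 4: |2| − (1+1+4) = -4
minimum over rows = -4 → not strictly diagonally dominant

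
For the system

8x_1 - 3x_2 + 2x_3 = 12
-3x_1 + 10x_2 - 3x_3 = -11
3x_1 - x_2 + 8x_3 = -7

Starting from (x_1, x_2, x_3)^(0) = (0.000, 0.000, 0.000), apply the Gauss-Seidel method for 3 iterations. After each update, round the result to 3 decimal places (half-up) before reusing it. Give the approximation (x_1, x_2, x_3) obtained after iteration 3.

(1.506, -1.135, -1.582)

Iteration 1:
  x_1 = (12 - (-3)·0.000 - (2)·0.000) / (8) = 1.500
  x_2 = (-11 - (-3)·1.500 - (-3)·0.000) / (10) = -0.650
  x_3 = (-7 - (3)·1.500 - (-1)·-0.650) / (8) = -1.519
Iteration 2:
  x_1 = (12 - (-3)·-0.650 - (2)·-1.519) / (8) = 1.636
  x_2 = (-11 - (-3)·1.636 - (-3)·-1.519) / (10) = -1.065
  x_3 = (-7 - (3)·1.636 - (-1)·-1.065) / (8) = -1.622
Iteration 3:
  x_1 = (12 - (-3)·-1.065 - (2)·-1.622) / (8) = 1.506
  x_2 = (-11 - (-3)·1.506 - (-3)·-1.622) / (10) = -1.135
  x_3 = (-7 - (3)·1.506 - (-1)·-1.135) / (8) = -1.582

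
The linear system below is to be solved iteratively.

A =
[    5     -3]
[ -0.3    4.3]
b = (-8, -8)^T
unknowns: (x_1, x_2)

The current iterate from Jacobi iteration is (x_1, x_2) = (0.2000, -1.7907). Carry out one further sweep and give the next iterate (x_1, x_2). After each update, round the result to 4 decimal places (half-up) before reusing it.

One sweep:
  x_1 = (-8 - (-3)·-1.7907) / (5) = -2.6744
  x_2 = (-8 - (-0.3)·0.2000) / (4.3) = -1.8465

(-2.6744, -1.8465)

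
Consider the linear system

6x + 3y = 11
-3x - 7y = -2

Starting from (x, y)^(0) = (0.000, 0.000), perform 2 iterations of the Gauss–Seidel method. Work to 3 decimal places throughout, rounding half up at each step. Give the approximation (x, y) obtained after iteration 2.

(2.083, -0.607)

Iteration 1:
  x = (11 - (3)·0.000) / (6) = 1.833
  y = (-2 - (-3)·1.833) / (-7) = -0.500
Iteration 2:
  x = (11 - (3)·-0.500) / (6) = 2.083
  y = (-2 - (-3)·2.083) / (-7) = -0.607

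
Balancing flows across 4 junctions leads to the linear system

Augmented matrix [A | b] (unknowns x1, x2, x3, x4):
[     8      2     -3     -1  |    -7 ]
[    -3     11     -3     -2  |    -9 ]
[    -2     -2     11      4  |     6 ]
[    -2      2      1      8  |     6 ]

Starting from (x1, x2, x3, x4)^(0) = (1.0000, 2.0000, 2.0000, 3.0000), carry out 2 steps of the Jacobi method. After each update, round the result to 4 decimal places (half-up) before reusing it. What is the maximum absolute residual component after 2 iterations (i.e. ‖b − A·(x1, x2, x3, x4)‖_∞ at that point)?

5.4377

Iteration 1:
  x1 = (-7 - (2)·2.0000 - (-3)·2.0000 - (-1)·3.0000) / (8) = -0.2500
  x2 = (-9 - (-3)·1.0000 - (-3)·2.0000 - (-2)·3.0000) / (11) = 0.5455
  x3 = (6 - (-2)·1.0000 - (-2)·2.0000 - (4)·3.0000) / (11) = 0.0000
  x4 = (6 - (-2)·1.0000 - (2)·2.0000 - (1)·2.0000) / (8) = 0.2500
Iteration 2:
  x1 = (-7 - (2)·0.5455 - (-3)·0.0000 - (-1)·0.2500) / (8) = -0.9801
  x2 = (-9 - (-3)·-0.2500 - (-3)·0.0000 - (-2)·0.2500) / (11) = -0.8409
  x3 = (6 - (-2)·-0.2500 - (-2)·0.5455 - (4)·0.2500) / (11) = 0.5083
  x4 = (6 - (-2)·-0.2500 - (2)·0.5455 - (1)·0.0000) / (8) = 0.5511
Residual b − A·x = (4.5986, -0.0633, -5.4377, 0.8045); ∞-norm = 5.4377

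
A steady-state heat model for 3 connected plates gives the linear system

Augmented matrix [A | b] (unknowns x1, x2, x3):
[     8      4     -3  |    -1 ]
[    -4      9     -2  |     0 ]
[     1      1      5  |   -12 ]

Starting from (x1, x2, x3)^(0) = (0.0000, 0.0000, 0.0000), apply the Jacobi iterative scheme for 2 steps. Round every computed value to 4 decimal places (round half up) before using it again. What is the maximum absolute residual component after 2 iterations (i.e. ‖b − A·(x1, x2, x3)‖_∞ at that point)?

3.5499

Iteration 1:
  x1 = (-1 - (4)·0.0000 - (-3)·0.0000) / (8) = -0.1250
  x2 = (0 - (-4)·0.0000 - (-2)·0.0000) / (9) = 0.0000
  x3 = (-12 - (1)·0.0000 - (1)·0.0000) / (5) = -2.4000
Iteration 2:
  x1 = (-1 - (4)·0.0000 - (-3)·-2.4000) / (8) = -1.0250
  x2 = (0 - (-4)·-0.1250 - (-2)·-2.4000) / (9) = -0.5889
  x3 = (-12 - (1)·-0.1250 - (1)·0.0000) / (5) = -2.3750
Residual b − A·x = (2.4306, -3.5499, 1.4889); ∞-norm = 3.5499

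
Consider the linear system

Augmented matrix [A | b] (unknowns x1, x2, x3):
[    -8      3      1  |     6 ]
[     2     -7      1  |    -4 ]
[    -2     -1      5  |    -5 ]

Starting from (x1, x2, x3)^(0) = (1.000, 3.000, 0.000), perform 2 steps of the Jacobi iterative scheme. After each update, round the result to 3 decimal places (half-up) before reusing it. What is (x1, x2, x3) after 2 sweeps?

Iteration 1:
  x1 = (6 - (3)·3.000 - (1)·0.000) / (-8) = 0.375
  x2 = (-4 - (2)·1.000 - (1)·0.000) / (-7) = 0.857
  x3 = (-5 - (-2)·1.000 - (-1)·3.000) / (5) = 0.000
Iteration 2:
  x1 = (6 - (3)·0.857 - (1)·0.000) / (-8) = -0.429
  x2 = (-4 - (2)·0.375 - (1)·0.000) / (-7) = 0.679
  x3 = (-5 - (-2)·0.375 - (-1)·0.857) / (5) = -0.679

(-0.429, 0.679, -0.679)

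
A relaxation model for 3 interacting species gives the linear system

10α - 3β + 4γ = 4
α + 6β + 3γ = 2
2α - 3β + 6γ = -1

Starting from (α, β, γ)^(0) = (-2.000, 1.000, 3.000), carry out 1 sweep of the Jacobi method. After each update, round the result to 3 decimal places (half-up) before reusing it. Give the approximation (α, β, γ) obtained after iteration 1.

Iteration 1:
  α = (4 - (-3)·1.000 - (4)·3.000) / (10) = -0.500
  β = (2 - (1)·-2.000 - (3)·3.000) / (6) = -0.833
  γ = (-1 - (2)·-2.000 - (-3)·1.000) / (6) = 1.000

(-0.500, -0.833, 1.000)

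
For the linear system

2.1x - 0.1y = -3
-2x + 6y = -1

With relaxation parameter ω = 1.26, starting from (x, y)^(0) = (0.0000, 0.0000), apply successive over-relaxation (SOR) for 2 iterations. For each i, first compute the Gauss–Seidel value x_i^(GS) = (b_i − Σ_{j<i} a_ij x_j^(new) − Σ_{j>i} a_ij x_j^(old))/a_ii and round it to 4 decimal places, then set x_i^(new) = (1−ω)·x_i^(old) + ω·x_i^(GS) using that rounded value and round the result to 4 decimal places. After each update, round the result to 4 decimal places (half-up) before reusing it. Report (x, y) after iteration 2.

Iteration 1:
  x: GS value = (-3 - (-0.1)·0.0000) / (2.1) = -1.4286;  x ← (1−ω)·0.0000 + ω·-1.4286 = -1.8000
  y: GS value = (-1 - (-2)·-1.8000) / (6) = -0.7667;  y ← (1−ω)·0.0000 + ω·-0.7667 = -0.9660
Iteration 2:
  x: GS value = (-3 - (-0.1)·-0.9660) / (2.1) = -1.4746;  x ← (1−ω)·-1.8000 + ω·-1.4746 = -1.3900
  y: GS value = (-1 - (-2)·-1.3900) / (6) = -0.6300;  y ← (1−ω)·-0.9660 + ω·-0.6300 = -0.5426

(-1.3900, -0.5426)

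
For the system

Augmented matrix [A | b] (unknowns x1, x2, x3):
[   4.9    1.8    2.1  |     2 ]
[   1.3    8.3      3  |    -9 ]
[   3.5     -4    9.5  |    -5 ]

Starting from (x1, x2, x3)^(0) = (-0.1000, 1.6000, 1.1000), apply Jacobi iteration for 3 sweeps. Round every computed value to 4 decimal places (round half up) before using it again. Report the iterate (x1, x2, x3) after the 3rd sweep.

(1.1809, -0.8936, -1.2878)

Iteration 1:
  x1 = (2 - (1.8)·1.6000 - (2.1)·1.1000) / (4.9) = -0.6510
  x2 = (-9 - (1.3)·-0.1000 - (3)·1.1000) / (8.3) = -1.4663
  x3 = (-5 - (3.5)·-0.1000 - (-4)·1.6000) / (9.5) = 0.1842
Iteration 2:
  x1 = (2 - (1.8)·-1.4663 - (2.1)·0.1842) / (4.9) = 0.8679
  x2 = (-9 - (1.3)·-0.6510 - (3)·0.1842) / (8.3) = -1.0490
  x3 = (-5 - (3.5)·-0.6510 - (-4)·-1.4663) / (9.5) = -0.9039
Iteration 3:
  x1 = (2 - (1.8)·-1.0490 - (2.1)·-0.9039) / (4.9) = 1.1809
  x2 = (-9 - (1.3)·0.8679 - (3)·-0.9039) / (8.3) = -0.8936
  x3 = (-5 - (3.5)·0.8679 - (-4)·-1.0490) / (9.5) = -1.2878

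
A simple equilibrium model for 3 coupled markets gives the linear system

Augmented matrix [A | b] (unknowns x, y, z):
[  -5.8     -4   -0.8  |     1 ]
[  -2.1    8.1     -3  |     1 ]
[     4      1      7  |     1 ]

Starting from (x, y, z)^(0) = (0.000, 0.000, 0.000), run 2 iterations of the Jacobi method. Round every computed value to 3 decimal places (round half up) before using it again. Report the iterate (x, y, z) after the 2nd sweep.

Iteration 1:
  x = (1 - (-4)·0.000 - (-0.8)·0.000) / (-5.8) = -0.172
  y = (1 - (-2.1)·0.000 - (-3)·0.000) / (8.1) = 0.123
  z = (1 - (4)·0.000 - (1)·0.000) / (7) = 0.143
Iteration 2:
  x = (1 - (-4)·0.123 - (-0.8)·0.143) / (-5.8) = -0.277
  y = (1 - (-2.1)·-0.172 - (-3)·0.143) / (8.1) = 0.132
  z = (1 - (4)·-0.172 - (1)·0.123) / (7) = 0.224

(-0.277, 0.132, 0.224)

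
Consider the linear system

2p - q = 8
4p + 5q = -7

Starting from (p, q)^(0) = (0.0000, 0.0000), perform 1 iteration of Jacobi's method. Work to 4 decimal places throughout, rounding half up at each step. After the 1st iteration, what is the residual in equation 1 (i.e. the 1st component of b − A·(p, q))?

-1.4000

Iteration 1:
  p = (8 - (-1)·0.0000) / (2) = 4.0000
  q = (-7 - (4)·0.0000) / (5) = -1.4000
Residual b − A·x = (-1.4000, -16.0000)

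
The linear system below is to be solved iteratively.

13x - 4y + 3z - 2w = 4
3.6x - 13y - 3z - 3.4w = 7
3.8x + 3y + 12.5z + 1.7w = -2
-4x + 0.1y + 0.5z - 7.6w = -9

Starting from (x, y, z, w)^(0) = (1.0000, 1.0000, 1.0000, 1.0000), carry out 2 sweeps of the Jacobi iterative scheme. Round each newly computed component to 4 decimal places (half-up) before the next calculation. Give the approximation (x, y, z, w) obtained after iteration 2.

(0.3830, -0.3882, -0.2430, 0.8356)

Iteration 1:
  x = (4 - (-4)·1.0000 - (3)·1.0000 - (-2)·1.0000) / (13) = 0.5385
  y = (7 - (3.6)·1.0000 - (-3)·1.0000 - (-3.4)·1.0000) / (-13) = -0.7538
  z = (-2 - (3.8)·1.0000 - (3)·1.0000 - (1.7)·1.0000) / (12.5) = -0.8400
  w = (-9 - (-4)·1.0000 - (0.1)·1.0000 - (0.5)·1.0000) / (-7.6) = 0.7368
Iteration 2:
  x = (4 - (-4)·-0.7538 - (3)·-0.8400 - (-2)·0.7368) / (13) = 0.3830
  y = (7 - (3.6)·0.5385 - (-3)·-0.8400 - (-3.4)·0.7368) / (-13) = -0.3882
  z = (-2 - (3.8)·0.5385 - (3)·-0.7538 - (1.7)·0.7368) / (12.5) = -0.2430
  w = (-9 - (-4)·0.5385 - (0.1)·-0.7538 - (0.5)·-0.8400) / (-7.6) = 0.8356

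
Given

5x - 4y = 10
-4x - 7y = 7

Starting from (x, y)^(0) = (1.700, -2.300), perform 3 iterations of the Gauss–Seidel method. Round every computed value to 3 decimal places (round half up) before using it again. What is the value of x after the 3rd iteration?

Iteration 1:
  x = (10 - (-4)·-2.300) / (5) = 0.160
  y = (7 - (-4)·0.160) / (-7) = -1.091
Iteration 2:
  x = (10 - (-4)·-1.091) / (5) = 1.127
  y = (7 - (-4)·1.127) / (-7) = -1.644
Iteration 3:
  x = (10 - (-4)·-1.644) / (5) = 0.685
  y = (7 - (-4)·0.685) / (-7) = -1.391

0.685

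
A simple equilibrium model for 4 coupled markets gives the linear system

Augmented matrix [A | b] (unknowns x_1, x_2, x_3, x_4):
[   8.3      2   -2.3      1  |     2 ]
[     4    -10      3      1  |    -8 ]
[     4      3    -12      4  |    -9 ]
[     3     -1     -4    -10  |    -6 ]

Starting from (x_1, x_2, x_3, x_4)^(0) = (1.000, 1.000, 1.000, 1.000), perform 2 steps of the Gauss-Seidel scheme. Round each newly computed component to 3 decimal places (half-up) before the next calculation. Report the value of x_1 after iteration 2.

0.346

Iteration 1:
  x_1 = (2 - (2)·1.000 - (-2.3)·1.000 - (1)·1.000) / (8.3) = 0.157
  x_2 = (-8 - (4)·0.157 - (3)·1.000 - (1)·1.000) / (-10) = 1.263
  x_3 = (-9 - (4)·0.157 - (3)·1.263 - (4)·1.000) / (-12) = 1.451
  x_4 = (-6 - (3)·0.157 - (-1)·1.263 - (-4)·1.451) / (-10) = -0.060
Iteration 2:
  x_1 = (2 - (2)·1.263 - (-2.3)·1.451 - (1)·-0.060) / (8.3) = 0.346
  x_2 = (-8 - (4)·0.346 - (3)·1.451 - (1)·-0.060) / (-10) = 1.368
  x_3 = (-9 - (4)·0.346 - (3)·1.368 - (4)·-0.060) / (-12) = 1.187
  x_4 = (-6 - (3)·0.346 - (-1)·1.368 - (-4)·1.187) / (-10) = 0.092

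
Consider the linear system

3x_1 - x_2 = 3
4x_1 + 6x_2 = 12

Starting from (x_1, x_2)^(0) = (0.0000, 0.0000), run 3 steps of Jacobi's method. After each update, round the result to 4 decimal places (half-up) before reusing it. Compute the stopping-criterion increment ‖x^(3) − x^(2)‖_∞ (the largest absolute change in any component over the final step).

Iteration 1:
  x_1 = (3 - (-1)·0.0000) / (3) = 1.0000
  x_2 = (12 - (4)·0.0000) / (6) = 2.0000
Iteration 2:
  x_1 = (3 - (-1)·2.0000) / (3) = 1.6667
  x_2 = (12 - (4)·1.0000) / (6) = 1.3333
Iteration 3:
  x_1 = (3 - (-1)·1.3333) / (3) = 1.4444
  x_2 = (12 - (4)·1.6667) / (6) = 0.8889
Change: (-0.2223, -0.4444) → max |·| = 0.4444

0.4444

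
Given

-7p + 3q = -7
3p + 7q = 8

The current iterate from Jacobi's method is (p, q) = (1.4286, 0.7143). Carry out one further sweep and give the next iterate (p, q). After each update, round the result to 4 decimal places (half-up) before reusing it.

One sweep:
  p = (-7 - (3)·0.7143) / (-7) = 1.3061
  q = (8 - (3)·1.4286) / (7) = 0.5306

(1.3061, 0.5306)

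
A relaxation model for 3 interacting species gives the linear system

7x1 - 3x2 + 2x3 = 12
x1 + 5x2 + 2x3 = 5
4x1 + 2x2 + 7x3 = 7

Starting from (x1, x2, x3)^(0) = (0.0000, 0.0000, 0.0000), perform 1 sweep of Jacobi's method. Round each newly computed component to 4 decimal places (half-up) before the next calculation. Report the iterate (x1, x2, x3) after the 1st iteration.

Iteration 1:
  x1 = (12 - (-3)·0.0000 - (2)·0.0000) / (7) = 1.7143
  x2 = (5 - (1)·0.0000 - (2)·0.0000) / (5) = 1.0000
  x3 = (7 - (4)·0.0000 - (2)·0.0000) / (7) = 1.0000

(1.7143, 1.0000, 1.0000)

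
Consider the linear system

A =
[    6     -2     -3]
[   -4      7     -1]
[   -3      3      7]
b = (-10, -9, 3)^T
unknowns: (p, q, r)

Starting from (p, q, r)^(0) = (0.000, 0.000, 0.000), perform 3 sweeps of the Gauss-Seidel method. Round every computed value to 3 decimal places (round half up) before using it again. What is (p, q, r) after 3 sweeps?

(-2.180, -2.452, 0.545)

Iteration 1:
  p = (-10 - (-2)·0.000 - (-3)·0.000) / (6) = -1.667
  q = (-9 - (-4)·-1.667 - (-1)·0.000) / (7) = -2.238
  r = (3 - (-3)·-1.667 - (3)·-2.238) / (7) = 0.673
Iteration 2:
  p = (-10 - (-2)·-2.238 - (-3)·0.673) / (6) = -2.076
  q = (-9 - (-4)·-2.076 - (-1)·0.673) / (7) = -2.376
  r = (3 - (-3)·-2.076 - (3)·-2.376) / (7) = 0.557
Iteration 3:
  p = (-10 - (-2)·-2.376 - (-3)·0.557) / (6) = -2.180
  q = (-9 - (-4)·-2.180 - (-1)·0.557) / (7) = -2.452
  r = (3 - (-3)·-2.180 - (3)·-2.452) / (7) = 0.545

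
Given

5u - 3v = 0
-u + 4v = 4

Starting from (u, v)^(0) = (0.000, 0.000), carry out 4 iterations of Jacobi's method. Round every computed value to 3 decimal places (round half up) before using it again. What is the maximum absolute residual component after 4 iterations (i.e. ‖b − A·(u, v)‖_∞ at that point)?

Iteration 1:
  u = (0 - (-3)·0.000) / (5) = 0.000
  v = (4 - (-1)·0.000) / (4) = 1.000
Iteration 2:
  u = (0 - (-3)·1.000) / (5) = 0.600
  v = (4 - (-1)·0.000) / (4) = 1.000
Iteration 3:
  u = (0 - (-3)·1.000) / (5) = 0.600
  v = (4 - (-1)·0.600) / (4) = 1.150
Iteration 4:
  u = (0 - (-3)·1.150) / (5) = 0.690
  v = (4 - (-1)·0.600) / (4) = 1.150
Residual b − A·x = (0.000, 0.090); ∞-norm = 0.090

0.090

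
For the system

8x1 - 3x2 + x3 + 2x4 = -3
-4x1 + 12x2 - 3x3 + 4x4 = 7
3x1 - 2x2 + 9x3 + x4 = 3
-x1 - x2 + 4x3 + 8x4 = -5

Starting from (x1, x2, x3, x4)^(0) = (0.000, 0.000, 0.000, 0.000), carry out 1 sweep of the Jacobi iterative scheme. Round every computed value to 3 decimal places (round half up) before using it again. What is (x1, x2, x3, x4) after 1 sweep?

Iteration 1:
  x1 = (-3 - (-3)·0.000 - (1)·0.000 - (2)·0.000) / (8) = -0.375
  x2 = (7 - (-4)·0.000 - (-3)·0.000 - (4)·0.000) / (12) = 0.583
  x3 = (3 - (3)·0.000 - (-2)·0.000 - (1)·0.000) / (9) = 0.333
  x4 = (-5 - (-1)·0.000 - (-1)·0.000 - (4)·0.000) / (8) = -0.625

(-0.375, 0.583, 0.333, -0.625)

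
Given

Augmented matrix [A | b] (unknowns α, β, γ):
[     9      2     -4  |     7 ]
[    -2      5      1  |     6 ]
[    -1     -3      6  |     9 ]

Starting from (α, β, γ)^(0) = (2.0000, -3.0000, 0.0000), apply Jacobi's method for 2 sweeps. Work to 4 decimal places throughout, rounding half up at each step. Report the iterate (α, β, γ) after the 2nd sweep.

Iteration 1:
  α = (7 - (2)·-3.0000 - (-4)·0.0000) / (9) = 1.4444
  β = (6 - (-2)·2.0000 - (1)·0.0000) / (5) = 2.0000
  γ = (9 - (-1)·2.0000 - (-3)·-3.0000) / (6) = 0.3333
Iteration 2:
  α = (7 - (2)·2.0000 - (-4)·0.3333) / (9) = 0.4815
  β = (6 - (-2)·1.4444 - (1)·0.3333) / (5) = 1.7111
  γ = (9 - (-1)·1.4444 - (-3)·2.0000) / (6) = 2.7407

(0.4815, 1.7111, 2.7407)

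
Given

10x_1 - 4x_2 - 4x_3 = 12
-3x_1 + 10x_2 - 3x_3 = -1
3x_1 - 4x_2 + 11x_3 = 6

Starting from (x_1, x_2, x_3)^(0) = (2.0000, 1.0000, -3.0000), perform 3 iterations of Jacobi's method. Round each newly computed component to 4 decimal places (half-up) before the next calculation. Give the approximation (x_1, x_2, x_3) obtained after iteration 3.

(1.3680, 0.3429, 0.2691)

Iteration 1:
  x_1 = (12 - (-4)·1.0000 - (-4)·-3.0000) / (10) = 0.4000
  x_2 = (-1 - (-3)·2.0000 - (-3)·-3.0000) / (10) = -0.4000
  x_3 = (6 - (3)·2.0000 - (-4)·1.0000) / (11) = 0.3636
Iteration 2:
  x_1 = (12 - (-4)·-0.4000 - (-4)·0.3636) / (10) = 1.1854
  x_2 = (-1 - (-3)·0.4000 - (-3)·0.3636) / (10) = 0.1291
  x_3 = (6 - (3)·0.4000 - (-4)·-0.4000) / (11) = 0.2909
Iteration 3:
  x_1 = (12 - (-4)·0.1291 - (-4)·0.2909) / (10) = 1.3680
  x_2 = (-1 - (-3)·1.1854 - (-3)·0.2909) / (10) = 0.3429
  x_3 = (6 - (3)·1.1854 - (-4)·0.1291) / (11) = 0.2691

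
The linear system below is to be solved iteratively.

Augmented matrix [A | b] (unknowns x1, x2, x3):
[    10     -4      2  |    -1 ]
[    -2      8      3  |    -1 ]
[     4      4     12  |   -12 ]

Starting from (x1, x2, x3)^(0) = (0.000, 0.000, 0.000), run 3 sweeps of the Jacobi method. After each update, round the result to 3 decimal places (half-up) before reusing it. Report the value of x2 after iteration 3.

Iteration 1:
  x1 = (-1 - (-4)·0.000 - (2)·0.000) / (10) = -0.100
  x2 = (-1 - (-2)·0.000 - (3)·0.000) / (8) = -0.125
  x3 = (-12 - (4)·0.000 - (4)·0.000) / (12) = -1.000
Iteration 2:
  x1 = (-1 - (-4)·-0.125 - (2)·-1.000) / (10) = 0.050
  x2 = (-1 - (-2)·-0.100 - (3)·-1.000) / (8) = 0.225
  x3 = (-12 - (4)·-0.100 - (4)·-0.125) / (12) = -0.925
Iteration 3:
  x1 = (-1 - (-4)·0.225 - (2)·-0.925) / (10) = 0.175
  x2 = (-1 - (-2)·0.050 - (3)·-0.925) / (8) = 0.234
  x3 = (-12 - (4)·0.050 - (4)·0.225) / (12) = -1.092

0.234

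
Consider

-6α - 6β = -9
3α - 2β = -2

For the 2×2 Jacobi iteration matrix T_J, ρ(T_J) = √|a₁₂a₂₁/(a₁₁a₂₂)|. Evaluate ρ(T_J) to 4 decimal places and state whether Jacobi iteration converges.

1.2247

a₁₂a₂₁/(a₁₁a₂₂) = (-6)·(3) / ((-6)·(-2)) = -1.500000
ρ = √|-1.500000| = √1.500000 = 1.2247
ρ > 1, so Jacobi diverges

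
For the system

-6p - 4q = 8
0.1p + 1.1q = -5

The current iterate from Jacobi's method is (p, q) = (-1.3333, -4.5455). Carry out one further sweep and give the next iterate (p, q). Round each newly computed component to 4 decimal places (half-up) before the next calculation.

One sweep:
  p = (8 - (-4)·-4.5455) / (-6) = 1.6970
  q = (-5 - (0.1)·-1.3333) / (1.1) = -4.4242

(1.6970, -4.4242)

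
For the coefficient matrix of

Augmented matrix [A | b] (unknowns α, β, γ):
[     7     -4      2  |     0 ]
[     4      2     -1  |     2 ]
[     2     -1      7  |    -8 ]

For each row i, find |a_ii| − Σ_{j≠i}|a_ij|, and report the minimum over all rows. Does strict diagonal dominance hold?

-3

row 1: |7| − (4+2) = 1
row 2: |2| − (4+1) = -3
row 3: |7| − (2+1) = 4
minimum over rows = -3 → not strictly diagonally dominant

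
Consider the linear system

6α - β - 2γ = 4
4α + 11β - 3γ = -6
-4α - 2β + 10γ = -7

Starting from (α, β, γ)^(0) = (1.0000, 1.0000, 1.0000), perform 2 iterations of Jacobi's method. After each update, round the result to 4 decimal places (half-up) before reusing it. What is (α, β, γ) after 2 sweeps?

Iteration 1:
  α = (4 - (-1)·1.0000 - (-2)·1.0000) / (6) = 1.1667
  β = (-6 - (4)·1.0000 - (-3)·1.0000) / (11) = -0.6364
  γ = (-7 - (-4)·1.0000 - (-2)·1.0000) / (10) = -0.1000
Iteration 2:
  α = (4 - (-1)·-0.6364 - (-2)·-0.1000) / (6) = 0.5273
  β = (-6 - (4)·1.1667 - (-3)·-0.1000) / (11) = -0.9970
  γ = (-7 - (-4)·1.1667 - (-2)·-0.6364) / (10) = -0.3606

(0.5273, -0.9970, -0.3606)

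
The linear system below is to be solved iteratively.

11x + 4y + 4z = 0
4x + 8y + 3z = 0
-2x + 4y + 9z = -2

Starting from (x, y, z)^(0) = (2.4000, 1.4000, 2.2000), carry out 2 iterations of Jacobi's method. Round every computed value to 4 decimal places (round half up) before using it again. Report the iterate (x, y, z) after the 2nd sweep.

Iteration 1:
  x = (0 - (4)·1.4000 - (4)·2.2000) / (11) = -1.3091
  y = (0 - (4)·2.4000 - (3)·2.2000) / (8) = -2.0250
  z = (-2 - (-2)·2.4000 - (4)·1.4000) / (9) = -0.3111
Iteration 2:
  x = (0 - (4)·-2.0250 - (4)·-0.3111) / (11) = 0.8495
  y = (0 - (4)·-1.3091 - (3)·-0.3111) / (8) = 0.7712
  z = (-2 - (-2)·-1.3091 - (4)·-2.0250) / (9) = 0.3869

(0.8495, 0.7712, 0.3869)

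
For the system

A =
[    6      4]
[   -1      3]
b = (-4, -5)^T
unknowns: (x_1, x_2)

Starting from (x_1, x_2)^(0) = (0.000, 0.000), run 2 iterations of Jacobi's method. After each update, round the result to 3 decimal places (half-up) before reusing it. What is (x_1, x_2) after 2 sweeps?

(0.445, -1.889)

Iteration 1:
  x_1 = (-4 - (4)·0.000) / (6) = -0.667
  x_2 = (-5 - (-1)·0.000) / (3) = -1.667
Iteration 2:
  x_1 = (-4 - (4)·-1.667) / (6) = 0.445
  x_2 = (-5 - (-1)·-0.667) / (3) = -1.889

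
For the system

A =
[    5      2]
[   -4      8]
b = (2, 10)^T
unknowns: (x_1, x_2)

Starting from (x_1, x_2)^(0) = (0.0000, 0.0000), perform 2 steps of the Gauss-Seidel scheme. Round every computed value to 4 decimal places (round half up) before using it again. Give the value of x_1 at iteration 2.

Iteration 1:
  x_1 = (2 - (2)·0.0000) / (5) = 0.4000
  x_2 = (10 - (-4)·0.4000) / (8) = 1.4500
Iteration 2:
  x_1 = (2 - (2)·1.4500) / (5) = -0.1800
  x_2 = (10 - (-4)·-0.1800) / (8) = 1.1600

-0.1800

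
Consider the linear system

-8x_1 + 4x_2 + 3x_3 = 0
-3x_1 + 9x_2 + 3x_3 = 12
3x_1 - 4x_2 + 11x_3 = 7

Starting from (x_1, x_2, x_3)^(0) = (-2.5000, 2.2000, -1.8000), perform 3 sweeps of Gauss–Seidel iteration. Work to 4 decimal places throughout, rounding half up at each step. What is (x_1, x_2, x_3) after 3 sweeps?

(0.9831, 1.4154, 0.8829)

Iteration 1:
  x_1 = (0 - (4)·2.2000 - (3)·-1.8000) / (-8) = 0.4250
  x_2 = (12 - (-3)·0.4250 - (3)·-1.8000) / (9) = 2.0750
  x_3 = (7 - (3)·0.4250 - (-4)·2.0750) / (11) = 1.2750
Iteration 2:
  x_1 = (0 - (4)·2.0750 - (3)·1.2750) / (-8) = 1.5156
  x_2 = (12 - (-3)·1.5156 - (3)·1.2750) / (9) = 1.4135
  x_3 = (7 - (3)·1.5156 - (-4)·1.4135) / (11) = 0.7370
Iteration 3:
  x_1 = (0 - (4)·1.4135 - (3)·0.7370) / (-8) = 0.9831
  x_2 = (12 - (-3)·0.9831 - (3)·0.7370) / (9) = 1.4154
  x_3 = (7 - (3)·0.9831 - (-4)·1.4154) / (11) = 0.8829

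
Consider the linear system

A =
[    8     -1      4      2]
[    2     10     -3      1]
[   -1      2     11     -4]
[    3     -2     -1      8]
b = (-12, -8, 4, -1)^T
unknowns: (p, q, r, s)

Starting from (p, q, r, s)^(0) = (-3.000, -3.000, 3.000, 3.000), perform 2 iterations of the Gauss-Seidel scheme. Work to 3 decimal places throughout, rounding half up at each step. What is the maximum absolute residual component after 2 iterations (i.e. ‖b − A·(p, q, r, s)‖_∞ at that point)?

3.617

Iteration 1:
  p = (-12 - (-1)·-3.000 - (4)·3.000 - (2)·3.000) / (8) = -4.125
  q = (-8 - (2)·-4.125 - (-3)·3.000 - (1)·3.000) / (10) = 0.625
  r = (4 - (-1)·-4.125 - (2)·0.625 - (-4)·3.000) / (11) = 0.966
  s = (-1 - (3)·-4.125 - (-2)·0.625 - (-1)·0.966) / (8) = 1.699
Iteration 2:
  p = (-12 - (-1)·0.625 - (4)·0.966 - (2)·1.699) / (8) = -2.330
  q = (-8 - (2)·-2.330 - (-3)·0.966 - (1)·1.699) / (10) = -0.214
  r = (4 - (-1)·-2.330 - (2)·-0.214 - (-4)·1.699) / (11) = 0.809
  s = (-1 - (3)·-2.330 - (-2)·-0.214 - (-1)·0.809) / (8) = 0.796
Residual b − A·x = (1.598, 0.431, -3.617, 0.003); ∞-norm = 3.617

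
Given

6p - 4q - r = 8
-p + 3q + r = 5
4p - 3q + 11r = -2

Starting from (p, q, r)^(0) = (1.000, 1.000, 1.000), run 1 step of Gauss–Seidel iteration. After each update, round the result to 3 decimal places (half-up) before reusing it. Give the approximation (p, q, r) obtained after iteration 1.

(2.167, 2.056, -0.409)

Iteration 1:
  p = (8 - (-4)·1.000 - (-1)·1.000) / (6) = 2.167
  q = (5 - (-1)·2.167 - (1)·1.000) / (3) = 2.056
  r = (-2 - (4)·2.167 - (-3)·2.056) / (11) = -0.409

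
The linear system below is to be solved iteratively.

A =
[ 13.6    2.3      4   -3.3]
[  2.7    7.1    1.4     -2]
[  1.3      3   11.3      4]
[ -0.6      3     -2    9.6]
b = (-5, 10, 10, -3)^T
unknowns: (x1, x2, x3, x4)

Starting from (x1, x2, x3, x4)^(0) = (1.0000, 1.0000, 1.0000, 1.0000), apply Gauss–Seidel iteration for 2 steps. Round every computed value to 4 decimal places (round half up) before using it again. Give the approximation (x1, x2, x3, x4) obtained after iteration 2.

Iteration 1:
  x1 = (-5 - (2.3)·1.0000 - (4)·1.0000 - (-3.3)·1.0000) / (13.6) = -0.5882
  x2 = (10 - (2.7)·-0.5882 - (1.4)·1.0000 - (-2)·1.0000) / (7.1) = 1.7166
  x3 = (10 - (1.3)·-0.5882 - (3)·1.7166 - (4)·1.0000) / (11.3) = 0.1429
  x4 = (-3 - (-0.6)·-0.5882 - (3)·1.7166 - (-2)·0.1429) / (9.6) = -0.8559
Iteration 2:
  x1 = (-5 - (2.3)·1.7166 - (4)·0.1429 - (-3.3)·-0.8559) / (13.6) = -0.9077
  x2 = (10 - (2.7)·-0.9077 - (1.4)·0.1429 - (-2)·-0.8559) / (7.1) = 1.4844
  x3 = (10 - (1.3)·-0.9077 - (3)·1.4844 - (4)·-0.8559) / (11.3) = 0.8983
  x4 = (-3 - (-0.6)·-0.9077 - (3)·1.4844 - (-2)·0.8983) / (9.6) = -0.6460

(-0.9077, 1.4844, 0.8983, -0.6460)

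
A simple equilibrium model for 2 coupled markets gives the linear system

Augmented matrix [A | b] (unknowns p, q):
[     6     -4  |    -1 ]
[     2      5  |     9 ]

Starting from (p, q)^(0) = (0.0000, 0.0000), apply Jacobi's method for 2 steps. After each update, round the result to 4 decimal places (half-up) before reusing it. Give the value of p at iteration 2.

1.0333

Iteration 1:
  p = (-1 - (-4)·0.0000) / (6) = -0.1667
  q = (9 - (2)·0.0000) / (5) = 1.8000
Iteration 2:
  p = (-1 - (-4)·1.8000) / (6) = 1.0333
  q = (9 - (2)·-0.1667) / (5) = 1.8667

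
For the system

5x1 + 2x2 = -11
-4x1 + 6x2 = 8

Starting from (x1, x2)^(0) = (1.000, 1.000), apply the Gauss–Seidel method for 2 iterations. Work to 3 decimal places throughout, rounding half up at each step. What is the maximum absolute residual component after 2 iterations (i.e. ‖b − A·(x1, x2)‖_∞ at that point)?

Iteration 1:
  x1 = (-11 - (2)·1.000) / (5) = -2.600
  x2 = (8 - (-4)·-2.600) / (6) = -0.400
Iteration 2:
  x1 = (-11 - (2)·-0.400) / (5) = -2.040
  x2 = (8 - (-4)·-2.040) / (6) = -0.027
Residual b − A·x = (-0.746, 0.002); ∞-norm = 0.746

0.746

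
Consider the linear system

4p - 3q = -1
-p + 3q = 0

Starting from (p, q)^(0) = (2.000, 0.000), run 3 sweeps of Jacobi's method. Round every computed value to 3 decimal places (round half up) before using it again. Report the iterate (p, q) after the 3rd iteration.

(-0.312, 0.083)

Iteration 1:
  p = (-1 - (-3)·0.000) / (4) = -0.250
  q = (0 - (-1)·2.000) / (3) = 0.667
Iteration 2:
  p = (-1 - (-3)·0.667) / (4) = 0.250
  q = (0 - (-1)·-0.250) / (3) = -0.083
Iteration 3:
  p = (-1 - (-3)·-0.083) / (4) = -0.312
  q = (0 - (-1)·0.250) / (3) = 0.083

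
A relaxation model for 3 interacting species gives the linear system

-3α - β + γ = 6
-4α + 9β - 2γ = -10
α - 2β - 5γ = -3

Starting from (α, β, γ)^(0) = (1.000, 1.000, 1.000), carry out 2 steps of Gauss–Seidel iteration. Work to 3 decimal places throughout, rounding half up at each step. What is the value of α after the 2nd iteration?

-1.104

Iteration 1:
  α = (6 - (-1)·1.000 - (1)·1.000) / (-3) = -2.000
  β = (-10 - (-4)·-2.000 - (-2)·1.000) / (9) = -1.778
  γ = (-3 - (1)·-2.000 - (-2)·-1.778) / (-5) = 0.911
Iteration 2:
  α = (6 - (-1)·-1.778 - (1)·0.911) / (-3) = -1.104
  β = (-10 - (-4)·-1.104 - (-2)·0.911) / (9) = -1.399
  γ = (-3 - (1)·-1.104 - (-2)·-1.399) / (-5) = 0.939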